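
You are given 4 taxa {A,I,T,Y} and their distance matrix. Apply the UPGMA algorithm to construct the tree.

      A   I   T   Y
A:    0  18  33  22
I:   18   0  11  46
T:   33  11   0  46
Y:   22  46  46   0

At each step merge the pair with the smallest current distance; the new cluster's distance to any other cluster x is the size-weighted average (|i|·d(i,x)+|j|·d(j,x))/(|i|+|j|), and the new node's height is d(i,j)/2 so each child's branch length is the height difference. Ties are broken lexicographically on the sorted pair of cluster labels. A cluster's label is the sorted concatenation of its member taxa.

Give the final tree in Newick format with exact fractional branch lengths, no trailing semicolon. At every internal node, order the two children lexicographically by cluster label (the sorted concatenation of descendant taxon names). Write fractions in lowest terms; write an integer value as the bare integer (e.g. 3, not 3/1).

((A:11,Y:11):55/8,(I:11/2,T:11/2):99/8)

step 1: merge (I,T) at d=11; branch lengths I→11/2, T→11/2; new cluster IT
  updated: d(A,IT)=51/2, d(IT,Y)=46
step 2: merge (A,Y) at d=22; branch lengths A→11, Y→11; new cluster AY
  updated: d(AY,IT)=143/4
step 3: merge (AY,IT) at d=143/4; branch lengths AY→55/8, IT→99/8; new cluster AITY
final tree: ((A:11,Y:11):55/8,(I:11/2,T:11/2):99/8)
total length: 209/4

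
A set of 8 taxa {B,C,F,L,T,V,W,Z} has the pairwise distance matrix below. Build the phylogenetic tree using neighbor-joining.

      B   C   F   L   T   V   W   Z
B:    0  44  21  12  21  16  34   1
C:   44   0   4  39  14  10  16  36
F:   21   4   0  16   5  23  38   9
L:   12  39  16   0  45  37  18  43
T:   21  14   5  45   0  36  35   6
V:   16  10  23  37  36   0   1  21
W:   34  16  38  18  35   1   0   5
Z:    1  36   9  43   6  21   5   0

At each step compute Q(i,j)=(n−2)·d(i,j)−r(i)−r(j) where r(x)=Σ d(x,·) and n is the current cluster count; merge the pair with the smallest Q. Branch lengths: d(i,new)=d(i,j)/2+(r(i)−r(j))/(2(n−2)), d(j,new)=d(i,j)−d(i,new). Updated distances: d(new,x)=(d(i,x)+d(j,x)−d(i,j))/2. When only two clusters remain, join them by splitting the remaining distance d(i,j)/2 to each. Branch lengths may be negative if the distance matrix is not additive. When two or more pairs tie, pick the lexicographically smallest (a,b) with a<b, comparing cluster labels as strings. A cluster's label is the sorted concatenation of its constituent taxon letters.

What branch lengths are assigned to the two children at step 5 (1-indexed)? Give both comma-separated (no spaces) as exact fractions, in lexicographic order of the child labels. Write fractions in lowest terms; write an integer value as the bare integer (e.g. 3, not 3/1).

iteration 1: select B,L (d=12, Q=-287); attach at lengths (11/12, 133/12); label the merged cluster BL
  updated: d(BL,C)=71/2, d(BL,F)=25/2, d(BL,T)=27, d(BL,V)=41/2, d(BL,W)=20, d(BL,Z)=16
iteration 2: select V,W (d=1, Q=-443/2); attach at lengths (3/20, 17/20); label the merged cluster VW
  updated: d(BL,VW)=79/4, d(C,VW)=25/2, d(F,VW)=30, d(T,VW)=35, d(VW,Z)=25/2
iteration 3: select C,VW (d=25/2, Q=-647/4); attach at lengths (169/32, 231/32); label the merged cluster CVW
  updated: d(BL,CVW)=171/8, d(CVW,F)=43/4, d(CVW,T)=73/4, d(CVW,Z)=18
iteration 4: select T,Z (d=6, Q=-349/4); attach at lengths (101/24, 43/24); label the merged cluster TZ
  updated: d(BL,TZ)=37/2, d(CVW,TZ)=121/8, d(F,TZ)=4
iteration 5: select BL,CVW (d=171/8, Q=-455/8); attach at lengths (383/32, 301/32); label the merged cluster BCLVW
  updated: d(BCLVW,F)=15/16, d(BCLVW,TZ)=49/8
iteration 6: select BCLVW,F (d=15/16, Q=-177/16); attach at lengths (49/32, -19/32); label the merged cluster BCFLVW
  updated: d(BCFLVW,TZ)=147/32
iteration 7: select BCFLVW,TZ (d=147/32); attach at lengths (147/64, 147/64); label the merged cluster BCFLTVWZ
final tree: ((((B:11/12,L:133/12):383/32,(C:169/32,(V:3/20,W:17/20):231/32):301/32):49/32,F:-19/32):147/64,(T:101/24,Z:43/24):147/64)
total length: 1869/32

383/32,301/32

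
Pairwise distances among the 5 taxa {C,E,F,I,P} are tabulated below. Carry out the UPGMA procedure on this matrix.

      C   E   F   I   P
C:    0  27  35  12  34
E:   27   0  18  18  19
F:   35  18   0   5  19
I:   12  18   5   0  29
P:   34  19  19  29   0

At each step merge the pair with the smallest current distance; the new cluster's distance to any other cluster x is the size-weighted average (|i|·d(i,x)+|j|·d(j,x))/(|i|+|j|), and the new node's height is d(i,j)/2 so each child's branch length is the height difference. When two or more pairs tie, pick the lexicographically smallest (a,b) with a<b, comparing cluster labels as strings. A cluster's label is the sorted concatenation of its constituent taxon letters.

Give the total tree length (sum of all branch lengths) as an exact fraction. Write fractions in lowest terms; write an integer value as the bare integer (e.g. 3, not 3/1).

iteration 1: select F,I (d=5); attach at lengths (5/2, 5/2); label the merged cluster FI
  updated: d(C,FI)=47/2, d(E,FI)=18, d(FI,P)=24
iteration 2: select E,FI (d=18); attach at lengths (9, 13/2); label the merged cluster EFI
  updated: d(C,EFI)=74/3, d(EFI,P)=67/3
iteration 3: select EFI,P (d=67/3); attach at lengths (13/6, 67/6); label the merged cluster EFIP
  updated: d(C,EFIP)=27
iteration 4: select C,EFIP (d=27); attach at lengths (27/2, 7/3); label the merged cluster CEFIP
final tree: (C:27/2,((E:9,(F:5/2,I:5/2):13/2):13/6,P:67/6):7/3)
total length: 149/3

149/3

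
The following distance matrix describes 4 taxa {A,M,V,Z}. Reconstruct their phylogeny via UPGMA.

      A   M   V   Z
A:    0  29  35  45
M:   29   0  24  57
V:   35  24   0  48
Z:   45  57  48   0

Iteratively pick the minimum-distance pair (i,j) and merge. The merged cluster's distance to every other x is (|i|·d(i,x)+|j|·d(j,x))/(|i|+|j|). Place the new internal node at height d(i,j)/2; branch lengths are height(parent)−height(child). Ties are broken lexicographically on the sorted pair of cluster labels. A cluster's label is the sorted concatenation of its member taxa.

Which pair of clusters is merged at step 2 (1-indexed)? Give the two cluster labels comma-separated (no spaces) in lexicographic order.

A,MV

1. join M+V (d=24) ⇒ MV; edges |M|=12, |V|=12
  updated: d(A,MV)=32, d(MV,Z)=105/2
2. join A+MV (d=32) ⇒ AMV; edges |A|=16, |MV|=4
  updated: d(AMV,Z)=50
3. join AMV+Z (d=50) ⇒ AMVZ; edges |AMV|=9, |Z|=25
final tree: ((A:16,(M:12,V:12):4):9,Z:25)
total length: 78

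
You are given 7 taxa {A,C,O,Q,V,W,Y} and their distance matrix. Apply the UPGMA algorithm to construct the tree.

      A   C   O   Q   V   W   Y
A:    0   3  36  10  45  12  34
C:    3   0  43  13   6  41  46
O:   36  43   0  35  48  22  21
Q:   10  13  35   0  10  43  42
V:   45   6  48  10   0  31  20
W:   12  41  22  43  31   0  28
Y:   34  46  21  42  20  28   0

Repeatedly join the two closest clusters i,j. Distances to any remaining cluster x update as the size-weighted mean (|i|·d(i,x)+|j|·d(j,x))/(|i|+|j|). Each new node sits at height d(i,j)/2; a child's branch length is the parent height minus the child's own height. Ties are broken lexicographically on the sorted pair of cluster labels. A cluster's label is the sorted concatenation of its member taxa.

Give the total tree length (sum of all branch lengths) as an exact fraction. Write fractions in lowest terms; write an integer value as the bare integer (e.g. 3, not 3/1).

224/3

iteration 1: select A,C (d=3); attach at lengths (3/2, 3/2); label the merged cluster AC
  updated: d(AC,O)=79/2, d(AC,Q)=23/2, d(AC,V)=51/2, d(AC,W)=53/2, d(AC,Y)=40
iteration 2: select Q,V (d=10); attach at lengths (5, 5); label the merged cluster QV
  updated: d(AC,QV)=37/2, d(O,QV)=83/2, d(QV,W)=37, d(QV,Y)=31
iteration 3: select AC,QV (d=37/2); attach at lengths (31/4, 17/4); label the merged cluster ACQV
  updated: d(ACQV,O)=81/2, d(ACQV,W)=127/4, d(ACQV,Y)=71/2
iteration 4: select O,Y (d=21); attach at lengths (21/2, 21/2); label the merged cluster OY
  updated: d(ACQV,OY)=38, d(OY,W)=25
iteration 5: select OY,W (d=25); attach at lengths (2, 25/2); label the merged cluster OWY
  updated: d(ACQV,OWY)=431/12
iteration 6: select ACQV,OWY (d=431/12); attach at lengths (209/24, 131/24); label the merged cluster ACOQVWY
final tree: (((A:3/2,C:3/2):31/4,(Q:5,V:5):17/4):209/24,((O:21/2,Y:21/2):2,W:25/2):131/24)
total length: 224/3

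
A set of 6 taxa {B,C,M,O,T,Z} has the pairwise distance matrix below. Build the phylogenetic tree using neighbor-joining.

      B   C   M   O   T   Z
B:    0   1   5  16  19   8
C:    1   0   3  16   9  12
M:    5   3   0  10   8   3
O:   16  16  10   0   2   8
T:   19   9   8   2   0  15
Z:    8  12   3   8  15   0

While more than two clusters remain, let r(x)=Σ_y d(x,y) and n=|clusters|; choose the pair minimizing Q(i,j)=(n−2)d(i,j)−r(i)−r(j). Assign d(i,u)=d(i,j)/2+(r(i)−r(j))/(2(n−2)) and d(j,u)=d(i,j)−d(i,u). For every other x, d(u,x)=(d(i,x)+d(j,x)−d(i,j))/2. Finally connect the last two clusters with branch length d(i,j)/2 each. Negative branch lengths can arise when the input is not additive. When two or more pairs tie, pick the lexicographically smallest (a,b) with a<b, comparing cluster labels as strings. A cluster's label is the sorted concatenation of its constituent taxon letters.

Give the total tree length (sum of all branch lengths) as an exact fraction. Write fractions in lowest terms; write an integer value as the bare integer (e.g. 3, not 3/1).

37/2

step 1: merge (O,T) at d=2, Q=-97; branch lengths O→7/8, T→9/8; new cluster OT
  updated: d(B,OT)=33/2, d(C,OT)=23/2, d(M,OT)=8, d(OT,Z)=21/2
step 2: merge (B,C) at d=1, Q=-55; branch lengths B→1, C→0; new cluster BC
  updated: d(BC,M)=7/2, d(BC,OT)=27/2, d(BC,Z)=19/2
step 3: merge (BC,M) at d=7/2, Q=-34; branch lengths BC→19/4, M→-5/4; new cluster BCM
  updated: d(BCM,OT)=9, d(BCM,Z)=9/2
step 4: merge (BCM,OT) at d=9, Q=-24; branch lengths BCM→3/2, OT→15/2; new cluster BCMOT
  updated: d(BCMOT,Z)=3
step 5: merge (BCMOT,Z) at d=3; branch lengths BCMOT→3/2, Z→3/2; new cluster BCMOTZ
final tree: ((((B:1,C:0):19/4,M:-5/4):3/2,(O:7/8,T:9/8):15/2):3/2,Z:3/2)
total length: 37/2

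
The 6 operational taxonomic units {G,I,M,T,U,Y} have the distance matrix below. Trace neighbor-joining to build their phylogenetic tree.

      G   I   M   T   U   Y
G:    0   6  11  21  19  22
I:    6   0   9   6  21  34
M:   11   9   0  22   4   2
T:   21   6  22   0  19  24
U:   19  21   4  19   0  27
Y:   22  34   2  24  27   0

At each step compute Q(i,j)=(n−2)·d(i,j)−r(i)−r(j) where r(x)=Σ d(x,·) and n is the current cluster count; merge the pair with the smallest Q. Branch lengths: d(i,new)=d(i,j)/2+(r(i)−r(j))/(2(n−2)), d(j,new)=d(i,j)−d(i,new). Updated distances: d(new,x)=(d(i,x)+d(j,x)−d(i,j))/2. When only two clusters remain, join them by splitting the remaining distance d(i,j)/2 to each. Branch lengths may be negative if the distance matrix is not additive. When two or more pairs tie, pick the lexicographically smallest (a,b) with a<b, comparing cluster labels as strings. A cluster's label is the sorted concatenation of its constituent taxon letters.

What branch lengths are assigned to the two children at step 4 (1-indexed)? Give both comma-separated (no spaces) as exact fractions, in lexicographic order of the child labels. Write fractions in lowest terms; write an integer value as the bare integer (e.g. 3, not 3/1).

step 1: merge (M,Y) at d=2, Q=-149; branch lengths M→-53/8, Y→69/8; new cluster MY
  updated: d(G,MY)=31/2, d(I,MY)=41/2, d(MY,T)=22, d(MY,U)=29/2
step 2: merge (I,T) at d=6, Q=-207/2; branch lengths I→7/12, T→65/12; new cluster IT
  updated: d(G,IT)=21/2, d(IT,MY)=73/4, d(IT,U)=17
step 3: merge (G,IT) at d=21/2, Q=-279/4; branch lengths G→81/16, IT→87/16; new cluster GIT
  updated: d(GIT,MY)=93/8, d(GIT,U)=51/4
step 4: merge (GIT,MY) at d=93/8, Q=-311/8; branch lengths GIT→79/16, MY→107/16; new cluster GIMTY
  updated: d(GIMTY,U)=125/16
step 5: merge (GIMTY,U) at d=125/16; branch lengths GIMTY→125/32, U→125/32; new cluster GIMTUY
final tree: (((G:81/16,(I:7/12,T:65/12):87/16):79/16,(M:-53/8,Y:69/8):107/16):125/32,U:125/32)
total length: 607/16

79/16,107/16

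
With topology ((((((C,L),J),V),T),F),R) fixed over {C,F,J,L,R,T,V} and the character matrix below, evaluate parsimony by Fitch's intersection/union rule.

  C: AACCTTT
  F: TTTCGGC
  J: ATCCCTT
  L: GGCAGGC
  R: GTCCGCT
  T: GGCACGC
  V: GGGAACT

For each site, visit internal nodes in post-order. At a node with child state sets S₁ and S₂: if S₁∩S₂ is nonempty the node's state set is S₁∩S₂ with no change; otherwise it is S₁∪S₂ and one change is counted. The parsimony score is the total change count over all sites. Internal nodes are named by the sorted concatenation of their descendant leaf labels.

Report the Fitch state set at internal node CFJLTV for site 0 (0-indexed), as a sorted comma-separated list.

[col 0] CL: children C:{A}, L:{G} ∪→ {A,G}; cost 1
[col 0] CJL: children CL:{A,G}, J:{A} ∩→ {A}; cost 0
[col 0] CJLV: children CJL:{A}, V:{G} ∪→ {A,G}; cost 1
[col 0] CJLTV: children CJLV:{A,G}, T:{G} ∩→ {G}; cost 0
[col 0] CFJLTV: children CJLTV:{G}, F:{T} ∪→ {G,T}; cost 1
[col 0] CFJLRTV: children CFJLTV:{G,T}, R:{G} ∩→ {G}; cost 0
[col 1] CL: children C:{A}, L:{G} ∪→ {A,G}; cost 1
[col 1] CJL: children CL:{A,G}, J:{T} ∪→ {A,G,T}; cost 1
[col 1] CJLV: children CJL:{A,G,T}, V:{G} ∩→ {G}; cost 0
[col 1] CJLTV: children CJLV:{G}, T:{G} ∩→ {G}; cost 0
[col 1] CFJLTV: children CJLTV:{G}, F:{T} ∪→ {G,T}; cost 1
[col 1] CFJLRTV: children CFJLTV:{G,T}, R:{T} ∩→ {T}; cost 0
[col 2] CL: children C:{C}, L:{C} ∩→ {C}; cost 0
[col 2] CJL: children CL:{C}, J:{C} ∩→ {C}; cost 0
[col 2] CJLV: children CJL:{C}, V:{G} ∪→ {C,G}; cost 1
[col 2] CJLTV: children CJLV:{C,G}, T:{C} ∩→ {C}; cost 0
[col 2] CFJLTV: children CJLTV:{C}, F:{T} ∪→ {C,T}; cost 1
[col 2] CFJLRTV: children CFJLTV:{C,T}, R:{C} ∩→ {C}; cost 0
[col 3] CL: children C:{C}, L:{A} ∪→ {A,C}; cost 1
[col 3] CJL: children CL:{A,C}, J:{C} ∩→ {C}; cost 0
[col 3] CJLV: children CJL:{C}, V:{A} ∪→ {A,C}; cost 1
[col 3] CJLTV: children CJLV:{A,C}, T:{A} ∩→ {A}; cost 0
[col 3] CFJLTV: children CJLTV:{A}, F:{C} ∪→ {A,C}; cost 1
[col 3] CFJLRTV: children CFJLTV:{A,C}, R:{C} ∩→ {C}; cost 0
[col 4] CL: children C:{T}, L:{G} ∪→ {G,T}; cost 1
[col 4] CJL: children CL:{G,T}, J:{C} ∪→ {C,G,T}; cost 1
[col 4] CJLV: children CJL:{C,G,T}, V:{A} ∪→ {A,C,G,T}; cost 1
[col 4] CJLTV: children CJLV:{A,C,G,T}, T:{C} ∩→ {C}; cost 0
[col 4] CFJLTV: children CJLTV:{C}, F:{G} ∪→ {C,G}; cost 1
[col 4] CFJLRTV: children CFJLTV:{C,G}, R:{G} ∩→ {G}; cost 0
[col 5] CL: children C:{T}, L:{G} ∪→ {G,T}; cost 1
[col 5] CJL: children CL:{G,T}, J:{T} ∩→ {T}; cost 0
[col 5] CJLV: children CJL:{T}, V:{C} ∪→ {C,T}; cost 1
[col 5] CJLTV: children CJLV:{C,T}, T:{G} ∪→ {C,G,T}; cost 1
[col 5] CFJLTV: children CJLTV:{C,G,T}, F:{G} ∩→ {G}; cost 0
[col 5] CFJLRTV: children CFJLTV:{G}, R:{C} ∪→ {C,G}; cost 1
[col 6] CL: children C:{T}, L:{C} ∪→ {C,T}; cost 1
[col 6] CJL: children CL:{C,T}, J:{T} ∩→ {T}; cost 0
[col 6] CJLV: children CJL:{T}, V:{T} ∩→ {T}; cost 0
[col 6] CJLTV: children CJLV:{T}, T:{C} ∪→ {C,T}; cost 1
[col 6] CFJLTV: children CJLTV:{C,T}, F:{C} ∩→ {C}; cost 0
[col 6] CFJLRTV: children CFJLTV:{C}, R:{T} ∪→ {C,T}; cost 1
per-site changes: [3, 3, 2, 3, 4, 4, 3]; total = 22

G,T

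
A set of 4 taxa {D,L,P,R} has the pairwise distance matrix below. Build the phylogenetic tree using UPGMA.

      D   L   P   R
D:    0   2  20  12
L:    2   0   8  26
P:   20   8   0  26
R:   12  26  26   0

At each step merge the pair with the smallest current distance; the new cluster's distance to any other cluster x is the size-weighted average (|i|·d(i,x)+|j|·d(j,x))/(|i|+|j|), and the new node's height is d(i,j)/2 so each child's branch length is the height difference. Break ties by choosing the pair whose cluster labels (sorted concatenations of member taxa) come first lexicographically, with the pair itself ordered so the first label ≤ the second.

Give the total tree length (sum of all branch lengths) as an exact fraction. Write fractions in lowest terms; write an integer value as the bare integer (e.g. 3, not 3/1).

88/3

1. join D+L (d=2) ⇒ DL; edges |D|=1, |L|=1
  updated: d(DL,P)=14, d(DL,R)=19
2. join DL+P (d=14) ⇒ DLP; edges |DL|=6, |P|=7
  updated: d(DLP,R)=64/3
3. join DLP+R (d=64/3) ⇒ DLPR; edges |DLP|=11/3, |R|=32/3
final tree: (((D:1,L:1):6,P:7):11/3,R:32/3)
total length: 88/3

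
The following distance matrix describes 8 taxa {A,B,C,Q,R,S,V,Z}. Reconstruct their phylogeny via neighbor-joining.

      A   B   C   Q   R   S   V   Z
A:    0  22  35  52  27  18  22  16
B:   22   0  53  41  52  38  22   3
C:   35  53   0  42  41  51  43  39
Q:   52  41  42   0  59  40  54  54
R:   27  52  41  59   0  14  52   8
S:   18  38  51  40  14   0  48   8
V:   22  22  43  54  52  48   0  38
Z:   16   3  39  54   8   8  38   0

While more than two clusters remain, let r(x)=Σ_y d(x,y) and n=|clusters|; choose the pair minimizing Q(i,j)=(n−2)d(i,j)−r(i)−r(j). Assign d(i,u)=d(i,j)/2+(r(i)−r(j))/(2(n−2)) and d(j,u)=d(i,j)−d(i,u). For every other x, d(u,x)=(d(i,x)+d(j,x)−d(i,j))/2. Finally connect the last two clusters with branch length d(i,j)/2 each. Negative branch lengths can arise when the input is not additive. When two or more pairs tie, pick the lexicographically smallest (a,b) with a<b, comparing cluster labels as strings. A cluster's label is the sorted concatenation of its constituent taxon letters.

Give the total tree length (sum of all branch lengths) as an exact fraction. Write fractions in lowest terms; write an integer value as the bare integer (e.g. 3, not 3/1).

1. join C+Q (d=42, Q=-394) ⇒ CQ; edges |C|=107/6, |Q|=145/6
  updated: d(A,CQ)=45/2, d(B,CQ)=26, d(CQ,R)=29, d(CQ,S)=49/2, d(CQ,V)=55/2, d(CQ,Z)=51/2
2. join B+V (d=22, Q=-525/2) ⇒ BV; edges |B|=127/20, |V|=313/20
  updated: d(A,BV)=11, d(BV,CQ)=63/4, d(BV,R)=41, d(BV,S)=32, d(BV,Z)=19/2
3. join BV+CQ (d=63/4, Q=-327/2) ⇒ BCQV; edges |BV|=55/8, |CQ|=71/8
  updated: d(A,BCQV)=71/8, d(BCQV,R)=217/8, d(BCQV,S)=163/8, d(BCQV,Z)=77/8
4. join A+BCQV (d=71/8, Q=-437/4) ⇒ ABCQV; edges |A|=61/12, |BCQV|=91/24
  updated: d(ABCQV,R)=181/8, d(ABCQV,S)=59/4, d(ABCQV,Z)=67/8
5. join ABCQV+Z (d=67/8, Q=-427/8) ⇒ ABCQVZ; edges |ABCQV|=305/32, |Z|=-37/32
  updated: d(ABCQVZ,R)=89/8, d(ABCQVZ,S)=115/16
6. join ABCQVZ+R (d=89/8, Q=-517/16) ⇒ ABCQRVZ; edges |ABCQVZ|=69/32, |R|=287/32
  updated: d(ABCQRVZ,S)=161/32
7. join ABCQRVZ+S (d=161/32) ⇒ ABCQRSVZ; edges |ABCQRVZ|=161/64, |S|=161/64
final tree: ((((A:61/12,((B:127/20,V:313/20):55/8,(C:107/6,Q:145/6):71/8):91/24):305/32,Z:-37/32):69/32,R:287/32):161/64,S:161/64)
total length: 3621/32

3621/32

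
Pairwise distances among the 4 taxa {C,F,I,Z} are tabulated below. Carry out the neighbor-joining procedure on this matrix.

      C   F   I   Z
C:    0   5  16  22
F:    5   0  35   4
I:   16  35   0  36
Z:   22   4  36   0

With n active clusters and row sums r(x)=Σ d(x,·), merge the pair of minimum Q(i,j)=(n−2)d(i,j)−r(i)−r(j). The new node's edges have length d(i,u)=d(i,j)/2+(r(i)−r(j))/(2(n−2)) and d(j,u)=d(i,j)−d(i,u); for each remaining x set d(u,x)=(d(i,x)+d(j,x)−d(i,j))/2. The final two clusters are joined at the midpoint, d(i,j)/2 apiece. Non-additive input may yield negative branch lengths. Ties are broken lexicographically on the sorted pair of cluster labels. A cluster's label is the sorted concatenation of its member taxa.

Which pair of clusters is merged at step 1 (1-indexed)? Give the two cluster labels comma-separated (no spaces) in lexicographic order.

C,I

iteration 1: select C,I (d=16, Q=-98); attach at lengths (-3, 19); label the merged cluster CI
  updated: d(CI,F)=12, d(CI,Z)=21
iteration 2: select CI,F (d=12, Q=-37); attach at lengths (29/2, -5/2); label the merged cluster CFI
  updated: d(CFI,Z)=13/2
iteration 3: select CFI,Z (d=13/2); attach at lengths (13/4, 13/4); label the merged cluster CFIZ
final tree: (((C:-3,I:19):29/2,F:-5/2):13/4,Z:13/4)
total length: 69/2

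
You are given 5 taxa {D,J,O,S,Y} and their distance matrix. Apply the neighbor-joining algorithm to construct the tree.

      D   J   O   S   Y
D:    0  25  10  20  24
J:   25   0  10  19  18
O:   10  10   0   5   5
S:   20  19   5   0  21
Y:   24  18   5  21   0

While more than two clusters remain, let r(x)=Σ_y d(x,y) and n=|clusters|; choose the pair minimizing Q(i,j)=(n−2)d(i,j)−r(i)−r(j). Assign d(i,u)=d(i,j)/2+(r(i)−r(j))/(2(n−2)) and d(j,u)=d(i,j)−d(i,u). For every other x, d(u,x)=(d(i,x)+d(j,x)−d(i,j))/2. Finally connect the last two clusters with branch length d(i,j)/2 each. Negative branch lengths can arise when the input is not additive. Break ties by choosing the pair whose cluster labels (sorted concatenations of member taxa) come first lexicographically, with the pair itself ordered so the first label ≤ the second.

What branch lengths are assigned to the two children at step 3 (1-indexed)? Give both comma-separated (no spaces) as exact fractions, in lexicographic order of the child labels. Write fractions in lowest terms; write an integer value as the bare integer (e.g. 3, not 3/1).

iteration 1: select J,Y (d=18, Q=-86); attach at lengths (29/3, 25/3); label the merged cluster JY
  updated: d(D,JY)=31/2, d(JY,O)=-3/2, d(JY,S)=11
iteration 2: select D,S (d=20, Q=-83/2); attach at lengths (99/8, 61/8); label the merged cluster DS
  updated: d(DS,JY)=13/4, d(DS,O)=-5/2
iteration 3: select DS,JY (d=13/4, Q=3/4); attach at lengths (9/8, 17/8); label the merged cluster DJSY
  updated: d(DJSY,O)=-29/8
iteration 4: select DJSY,O (d=-29/8); attach at lengths (-29/16, -29/16); label the merged cluster DJOSY
final tree: (((D:99/8,S:61/8):9/8,(J:29/3,Y:25/3):17/8):-29/16,O:-29/16)
total length: 301/8

9/8,17/8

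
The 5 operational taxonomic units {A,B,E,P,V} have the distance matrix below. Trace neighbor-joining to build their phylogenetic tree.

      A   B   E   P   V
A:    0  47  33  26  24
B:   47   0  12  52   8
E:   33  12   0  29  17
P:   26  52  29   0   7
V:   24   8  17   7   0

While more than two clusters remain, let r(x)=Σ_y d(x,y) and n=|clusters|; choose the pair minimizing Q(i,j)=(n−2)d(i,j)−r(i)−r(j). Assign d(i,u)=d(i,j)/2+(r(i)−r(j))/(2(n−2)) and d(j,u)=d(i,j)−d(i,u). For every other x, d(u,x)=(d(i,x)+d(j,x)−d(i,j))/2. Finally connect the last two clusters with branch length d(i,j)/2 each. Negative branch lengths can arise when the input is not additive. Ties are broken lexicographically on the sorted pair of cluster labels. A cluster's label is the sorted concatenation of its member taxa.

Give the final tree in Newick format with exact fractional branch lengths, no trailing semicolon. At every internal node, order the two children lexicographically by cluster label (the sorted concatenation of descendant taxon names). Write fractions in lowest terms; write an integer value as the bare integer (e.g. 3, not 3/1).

(((A:137/8,P:71/8):69/8,(B:32/3,E:4/3):101/8):-49/16,V:-49/16)

step 1: merge (B,E) at d=12, Q=-174; branch lengths B→32/3, E→4/3; new cluster BE
  updated: d(A,BE)=34, d(BE,P)=69/2, d(BE,V)=13/2
step 2: merge (A,P) at d=26, Q=-199/2; branch lengths A→137/8, P→71/8; new cluster AP
  updated: d(AP,BE)=85/4, d(AP,V)=5/2
step 3: merge (AP,BE) at d=85/4, Q=-121/4; branch lengths AP→69/8, BE→101/8; new cluster ABEP
  updated: d(ABEP,V)=-49/8
step 4: merge (ABEP,V) at d=-49/8; branch lengths ABEP→-49/16, V→-49/16; new cluster ABEPV
final tree: (((A:137/8,P:71/8):69/8,(B:32/3,E:4/3):101/8):-49/16,V:-49/16)
total length: 425/8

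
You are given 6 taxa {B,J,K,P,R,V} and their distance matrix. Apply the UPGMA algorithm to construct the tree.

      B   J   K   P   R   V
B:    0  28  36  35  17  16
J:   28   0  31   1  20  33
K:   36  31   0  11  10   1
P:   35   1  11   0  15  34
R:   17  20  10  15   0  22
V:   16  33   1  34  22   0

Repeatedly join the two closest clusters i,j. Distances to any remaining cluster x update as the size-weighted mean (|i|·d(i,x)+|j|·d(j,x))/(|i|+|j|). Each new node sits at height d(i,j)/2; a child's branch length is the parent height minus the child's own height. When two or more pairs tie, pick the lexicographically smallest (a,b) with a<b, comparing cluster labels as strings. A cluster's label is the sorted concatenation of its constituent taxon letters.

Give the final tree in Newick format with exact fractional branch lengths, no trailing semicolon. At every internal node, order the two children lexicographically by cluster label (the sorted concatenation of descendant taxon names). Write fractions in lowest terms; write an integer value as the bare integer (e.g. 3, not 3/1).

1. join J+P (d=1) ⇒ JP; edges |J|=1/2, |P|=1/2
  updated: d(B,JP)=63/2, d(JP,K)=21, d(JP,R)=35/2, d(JP,V)=67/2
2. join K+V (d=1) ⇒ KV; edges |K|=1/2, |V|=1/2
  updated: d(B,KV)=26, d(JP,KV)=109/4, d(KV,R)=16
3. join KV+R (d=16) ⇒ KRV; edges |KV|=15/2, |R|=8
  updated: d(B,KRV)=23, d(JP,KRV)=24
4. join B+KRV (d=23) ⇒ BKRV; edges |B|=23/2, |KRV|=7/2
  updated: d(BKRV,JP)=207/8
5. join BKRV+JP (d=207/8) ⇒ BJKPRV; edges |BKRV|=23/16, |JP|=199/16
final tree: ((B:23/2,((K:1/2,V:1/2):15/2,R:8):7/2):23/16,(J:1/2,P:1/2):199/16)
total length: 371/8

((B:23/2,((K:1/2,V:1/2):15/2,R:8):7/2):23/16,(J:1/2,P:1/2):199/16)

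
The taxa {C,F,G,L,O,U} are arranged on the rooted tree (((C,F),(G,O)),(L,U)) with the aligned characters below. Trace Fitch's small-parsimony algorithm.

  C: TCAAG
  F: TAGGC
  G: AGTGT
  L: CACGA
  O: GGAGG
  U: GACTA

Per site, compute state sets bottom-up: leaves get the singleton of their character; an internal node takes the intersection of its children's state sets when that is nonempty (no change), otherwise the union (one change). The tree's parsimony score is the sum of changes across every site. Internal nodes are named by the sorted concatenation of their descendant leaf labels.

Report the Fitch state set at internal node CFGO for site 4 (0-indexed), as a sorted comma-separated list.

site 0, node CF: C={T} ∩ F={T} → {T} (+0)
site 0, node GO: G={A} ∪ O={G} → {A,G} (+1)
site 0, node CFGO: CF={T} ∪ GO={A,G} → {A,G,T} (+1)
site 0, node LU: L={C} ∪ U={G} → {C,G} (+1)
site 0, node CFGLOU: CFGO={A,G,T} ∩ LU={C,G} → {G} (+0)
site 1, node CF: C={C} ∪ F={A} → {A,C} (+1)
site 1, node GO: G={G} ∩ O={G} → {G} (+0)
site 1, node CFGO: CF={A,C} ∪ GO={G} → {A,C,G} (+1)
site 1, node LU: L={A} ∩ U={A} → {A} (+0)
site 1, node CFGLOU: CFGO={A,C,G} ∩ LU={A} → {A} (+0)
site 2, node CF: C={A} ∪ F={G} → {A,G} (+1)
site 2, node GO: G={T} ∪ O={A} → {A,T} (+1)
site 2, node CFGO: CF={A,G} ∩ GO={A,T} → {A} (+0)
site 2, node LU: L={C} ∩ U={C} → {C} (+0)
site 2, node CFGLOU: CFGO={A} ∪ LU={C} → {A,C} (+1)
site 3, node CF: C={A} ∪ F={G} → {A,G} (+1)
site 3, node GO: G={G} ∩ O={G} → {G} (+0)
site 3, node CFGO: CF={A,G} ∩ GO={G} → {G} (+0)
site 3, node LU: L={G} ∪ U={T} → {G,T} (+1)
site 3, node CFGLOU: CFGO={G} ∩ LU={G,T} → {G} (+0)
site 4, node CF: C={G} ∪ F={C} → {C,G} (+1)
site 4, node GO: G={T} ∪ O={G} → {G,T} (+1)
site 4, node CFGO: CF={C,G} ∩ GO={G,T} → {G} (+0)
site 4, node LU: L={A} ∩ U={A} → {A} (+0)
site 4, node CFGLOU: CFGO={G} ∪ LU={A} → {A,G} (+1)
per-site changes: [3, 2, 3, 2, 3]; total = 13

G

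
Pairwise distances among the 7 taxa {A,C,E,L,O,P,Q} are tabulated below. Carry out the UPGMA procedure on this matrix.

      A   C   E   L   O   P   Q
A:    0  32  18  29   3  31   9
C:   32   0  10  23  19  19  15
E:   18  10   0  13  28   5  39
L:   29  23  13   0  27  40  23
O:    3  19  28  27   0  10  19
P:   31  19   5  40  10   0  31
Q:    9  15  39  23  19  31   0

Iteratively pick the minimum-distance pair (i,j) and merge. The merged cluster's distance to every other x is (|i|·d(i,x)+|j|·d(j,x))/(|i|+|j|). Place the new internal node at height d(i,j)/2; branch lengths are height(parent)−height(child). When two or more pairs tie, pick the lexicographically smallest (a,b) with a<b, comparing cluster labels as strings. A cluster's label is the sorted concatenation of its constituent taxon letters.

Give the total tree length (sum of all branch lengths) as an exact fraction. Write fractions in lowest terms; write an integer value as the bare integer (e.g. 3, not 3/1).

2033/36

step 1: merge (A,O) at d=3; branch lengths A→3/2, O→3/2; new cluster AO
  updated: d(AO,C)=51/2, d(AO,E)=23, d(AO,L)=28, d(AO,P)=41/2, d(AO,Q)=14
step 2: merge (E,P) at d=5; branch lengths E→5/2, P→5/2; new cluster EP
  updated: d(AO,EP)=87/4, d(C,EP)=29/2, d(EP,L)=53/2, d(EP,Q)=35
step 3: merge (AO,Q) at d=14; branch lengths AO→11/2, Q→7; new cluster AOQ
  updated: d(AOQ,C)=22, d(AOQ,EP)=157/6, d(AOQ,L)=79/3
step 4: merge (C,EP) at d=29/2; branch lengths C→29/4, EP→19/4; new cluster CEP
  updated: d(AOQ,CEP)=223/9, d(CEP,L)=76/3
step 5: merge (AOQ,CEP) at d=223/9; branch lengths AOQ→97/18, CEP→185/36; new cluster ACEOPQ
  updated: d(ACEOPQ,L)=155/6
step 6: merge (ACEOPQ,L) at d=155/6; branch lengths ACEOPQ→19/36, L→155/12; new cluster ACELOPQ
final tree: ((((A:3/2,O:3/2):11/2,Q:7):97/18,(C:29/4,(E:5/2,P:5/2):19/4):185/36):19/36,L:155/12)
total length: 2033/36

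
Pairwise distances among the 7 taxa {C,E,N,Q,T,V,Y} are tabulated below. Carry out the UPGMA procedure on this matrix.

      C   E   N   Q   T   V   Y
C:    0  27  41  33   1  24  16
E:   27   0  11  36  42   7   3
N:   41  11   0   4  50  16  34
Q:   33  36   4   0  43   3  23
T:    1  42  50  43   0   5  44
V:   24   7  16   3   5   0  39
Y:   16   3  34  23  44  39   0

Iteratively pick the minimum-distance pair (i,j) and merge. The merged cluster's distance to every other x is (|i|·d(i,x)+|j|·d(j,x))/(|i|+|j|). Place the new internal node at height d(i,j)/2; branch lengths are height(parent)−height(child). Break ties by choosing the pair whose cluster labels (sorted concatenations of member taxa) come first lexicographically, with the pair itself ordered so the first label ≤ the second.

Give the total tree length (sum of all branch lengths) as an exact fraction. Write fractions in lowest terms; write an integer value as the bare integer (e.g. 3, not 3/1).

step 1: merge (C,T) at d=1; branch lengths C→1/2, T→1/2; new cluster CT
  updated: d(CT,E)=69/2, d(CT,N)=91/2, d(CT,Q)=38, d(CT,V)=29/2, d(CT,Y)=30
step 2: merge (E,Y) at d=3; branch lengths E→3/2, Y→3/2; new cluster EY
  updated: d(CT,EY)=129/4, d(EY,N)=45/2, d(EY,Q)=59/2, d(EY,V)=23
step 3: merge (Q,V) at d=3; branch lengths Q→3/2, V→3/2; new cluster QV
  updated: d(CT,QV)=105/4, d(EY,QV)=105/4, d(N,QV)=10
step 4: merge (N,QV) at d=10; branch lengths N→5, QV→7/2; new cluster NQV
  updated: d(CT,NQV)=98/3, d(EY,NQV)=25
step 5: merge (EY,NQV) at d=25; branch lengths EY→11, NQV→15/2; new cluster ENQVY
  updated: d(CT,ENQVY)=65/2
step 6: merge (CT,ENQVY) at d=65/2; branch lengths CT→63/4, ENQVY→15/4; new cluster CENQTVY
final tree: ((C:1/2,T:1/2):63/4,((E:3/2,Y:3/2):11,(N:5,(Q:3/2,V:3/2):7/2):15/2):15/4)
total length: 107/2

107/2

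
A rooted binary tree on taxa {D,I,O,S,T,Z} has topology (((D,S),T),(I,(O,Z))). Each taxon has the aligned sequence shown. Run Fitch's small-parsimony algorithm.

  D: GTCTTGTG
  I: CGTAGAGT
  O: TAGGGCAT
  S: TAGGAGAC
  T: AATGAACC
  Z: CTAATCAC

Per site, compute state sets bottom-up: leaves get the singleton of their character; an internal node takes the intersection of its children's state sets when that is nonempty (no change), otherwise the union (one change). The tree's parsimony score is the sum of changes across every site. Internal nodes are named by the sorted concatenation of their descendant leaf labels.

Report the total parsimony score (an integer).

25

site 0, node DS: D={G} ∪ S={T} → {G,T} (+1)
site 0, node DST: DS={G,T} ∪ T={A} → {A,G,T} (+1)
site 0, node OZ: O={T} ∪ Z={C} → {C,T} (+1)
site 0, node IOZ: I={C} ∩ OZ={C,T} → {C} (+0)
site 0, node DIOSTZ: DST={A,G,T} ∪ IOZ={C} → {A,C,G,T} (+1)
site 1, node DS: D={T} ∪ S={A} → {A,T} (+1)
site 1, node DST: DS={A,T} ∩ T={A} → {A} (+0)
site 1, node OZ: O={A} ∪ Z={T} → {A,T} (+1)
site 1, node IOZ: I={G} ∪ OZ={A,T} → {A,G,T} (+1)
site 1, node DIOSTZ: DST={A} ∩ IOZ={A,G,T} → {A} (+0)
site 2, node DS: D={C} ∪ S={G} → {C,G} (+1)
site 2, node DST: DS={C,G} ∪ T={T} → {C,G,T} (+1)
site 2, node OZ: O={G} ∪ Z={A} → {A,G} (+1)
site 2, node IOZ: I={T} ∪ OZ={A,G} → {A,G,T} (+1)
site 2, node DIOSTZ: DST={C,G,T} ∩ IOZ={A,G,T} → {G,T} (+0)
site 3, node DS: D={T} ∪ S={G} → {G,T} (+1)
site 3, node DST: DS={G,T} ∩ T={G} → {G} (+0)
site 3, node OZ: O={G} ∪ Z={A} → {A,G} (+1)
site 3, node IOZ: I={A} ∩ OZ={A,G} → {A} (+0)
site 3, node DIOSTZ: DST={G} ∪ IOZ={A} → {A,G} (+1)
site 4, node DS: D={T} ∪ S={A} → {A,T} (+1)
site 4, node DST: DS={A,T} ∩ T={A} → {A} (+0)
site 4, node OZ: O={G} ∪ Z={T} → {G,T} (+1)
site 4, node IOZ: I={G} ∩ OZ={G,T} → {G} (+0)
site 4, node DIOSTZ: DST={A} ∪ IOZ={G} → {A,G} (+1)
site 5, node DS: D={G} ∩ S={G} → {G} (+0)
site 5, node DST: DS={G} ∪ T={A} → {A,G} (+1)
site 5, node OZ: O={C} ∩ Z={C} → {C} (+0)
site 5, node IOZ: I={A} ∪ OZ={C} → {A,C} (+1)
site 5, node DIOSTZ: DST={A,G} ∩ IOZ={A,C} → {A} (+0)
site 6, node DS: D={T} ∪ S={A} → {A,T} (+1)
site 6, node DST: DS={A,T} ∪ T={C} → {A,C,T} (+1)
site 6, node OZ: O={A} ∩ Z={A} → {A} (+0)
site 6, node IOZ: I={G} ∪ OZ={A} → {A,G} (+1)
site 6, node DIOSTZ: DST={A,C,T} ∩ IOZ={A,G} → {A} (+0)
site 7, node DS: D={G} ∪ S={C} → {C,G} (+1)
site 7, node DST: DS={C,G} ∩ T={C} → {C} (+0)
site 7, node OZ: O={T} ∪ Z={C} → {C,T} (+1)
site 7, node IOZ: I={T} ∩ OZ={C,T} → {T} (+0)
site 7, node DIOSTZ: DST={C} ∪ IOZ={T} → {C,T} (+1)
per-site changes: [4, 3, 4, 3, 3, 2, 3, 3]; total = 25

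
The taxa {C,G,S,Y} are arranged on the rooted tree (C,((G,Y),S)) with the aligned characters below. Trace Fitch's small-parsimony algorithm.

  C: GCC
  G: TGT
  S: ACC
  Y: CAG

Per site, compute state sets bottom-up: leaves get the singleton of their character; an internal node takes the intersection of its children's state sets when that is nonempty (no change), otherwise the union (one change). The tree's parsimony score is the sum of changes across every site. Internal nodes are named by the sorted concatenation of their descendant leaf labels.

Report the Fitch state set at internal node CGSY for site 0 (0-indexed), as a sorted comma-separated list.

A,C,G,T

site 0, node GY: G={T} ∪ Y={C} → {C,T} (+1)
site 0, node GSY: GY={C,T} ∪ S={A} → {A,C,T} (+1)
site 0, node CGSY: C={G} ∪ GSY={A,C,T} → {A,C,G,T} (+1)
site 1, node GY: G={G} ∪ Y={A} → {A,G} (+1)
site 1, node GSY: GY={A,G} ∪ S={C} → {A,C,G} (+1)
site 1, node CGSY: C={C} ∩ GSY={A,C,G} → {C} (+0)
site 2, node GY: G={T} ∪ Y={G} → {G,T} (+1)
site 2, node GSY: GY={G,T} ∪ S={C} → {C,G,T} (+1)
site 2, node CGSY: C={C} ∩ GSY={C,G,T} → {C} (+0)
per-site changes: [3, 2, 2]; total = 7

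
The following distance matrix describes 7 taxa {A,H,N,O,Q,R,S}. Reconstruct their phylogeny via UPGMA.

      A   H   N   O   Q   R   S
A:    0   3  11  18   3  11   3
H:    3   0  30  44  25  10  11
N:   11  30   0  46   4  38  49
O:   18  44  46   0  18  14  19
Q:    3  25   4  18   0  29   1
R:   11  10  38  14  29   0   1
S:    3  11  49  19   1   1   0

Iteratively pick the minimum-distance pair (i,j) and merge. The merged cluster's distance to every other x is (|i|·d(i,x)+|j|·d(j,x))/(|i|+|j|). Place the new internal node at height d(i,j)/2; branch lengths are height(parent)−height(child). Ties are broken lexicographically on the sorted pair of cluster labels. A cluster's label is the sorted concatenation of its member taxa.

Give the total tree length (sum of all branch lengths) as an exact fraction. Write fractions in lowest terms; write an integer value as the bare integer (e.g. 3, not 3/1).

step 1: merge (Q,S) at d=1; branch lengths Q→1/2, S→1/2; new cluster QS
  updated: d(A,QS)=3, d(H,QS)=18, d(N,QS)=53/2, d(O,QS)=37/2, d(QS,R)=15
step 2: merge (A,H) at d=3; branch lengths A→3/2, H→3/2; new cluster AH
  updated: d(AH,N)=41/2, d(AH,O)=31, d(AH,QS)=21/2, d(AH,R)=21/2
step 3: merge (AH,QS) at d=21/2; branch lengths AH→15/4, QS→19/4; new cluster AHQS
  updated: d(AHQS,N)=47/2, d(AHQS,O)=99/4, d(AHQS,R)=51/4
step 4: merge (AHQS,R) at d=51/4; branch lengths AHQS→9/8, R→51/8; new cluster AHQRS
  updated: d(AHQRS,N)=132/5, d(AHQRS,O)=113/5
step 5: merge (AHQRS,O) at d=113/5; branch lengths AHQRS→197/40, O→113/10; new cluster AHOQRS
  updated: d(AHOQRS,N)=89/3
step 6: merge (AHOQRS,N) at d=89/3; branch lengths AHOQRS→53/15, N→89/6; new cluster AHNOQRS
final tree: (((((A:3/2,H:3/2):15/4,(Q:1/2,S:1/2):19/4):9/8,R:51/8):197/40,O:113/10):53/15,N:89/6)
total length: 6551/120

6551/120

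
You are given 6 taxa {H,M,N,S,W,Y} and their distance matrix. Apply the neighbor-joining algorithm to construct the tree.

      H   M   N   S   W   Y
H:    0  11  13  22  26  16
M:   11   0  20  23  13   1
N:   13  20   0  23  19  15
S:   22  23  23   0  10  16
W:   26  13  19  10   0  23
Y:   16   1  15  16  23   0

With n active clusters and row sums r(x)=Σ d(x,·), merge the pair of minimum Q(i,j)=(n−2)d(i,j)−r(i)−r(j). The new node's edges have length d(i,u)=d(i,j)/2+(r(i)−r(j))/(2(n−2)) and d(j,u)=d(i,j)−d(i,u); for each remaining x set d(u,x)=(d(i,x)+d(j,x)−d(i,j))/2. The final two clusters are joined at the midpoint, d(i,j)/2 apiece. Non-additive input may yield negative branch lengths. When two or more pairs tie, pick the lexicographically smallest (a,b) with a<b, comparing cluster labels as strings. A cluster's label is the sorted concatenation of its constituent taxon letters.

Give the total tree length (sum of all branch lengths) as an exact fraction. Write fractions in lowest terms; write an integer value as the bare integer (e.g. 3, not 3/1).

323/8

step 1: merge (S,W) at d=10, Q=-145; branch lengths S→43/8, W→37/8; new cluster SW
  updated: d(H,SW)=19, d(M,SW)=13, d(N,SW)=16, d(SW,Y)=29/2
step 2: merge (M,Y) at d=1, Q=-177/2; branch lengths M→1/4, Y→3/4; new cluster MY
  updated: d(H,MY)=13, d(MY,N)=17, d(MY,SW)=53/4
step 3: merge (H,N) at d=13, Q=-65; branch lengths H→25/4, N→27/4; new cluster HN
  updated: d(HN,MY)=17/2, d(HN,SW)=11
step 4: merge (HN,MY) at d=17/2, Q=-131/4; branch lengths HN→25/8, MY→43/8; new cluster HMNY
  updated: d(HMNY,SW)=63/8
step 5: merge (HMNY,SW) at d=63/8; branch lengths HMNY→63/16, SW→63/16; new cluster HMNSWY
final tree: (((H:25/4,N:27/4):25/8,(M:1/4,Y:3/4):43/8):63/16,(S:43/8,W:37/8):63/16)
total length: 323/8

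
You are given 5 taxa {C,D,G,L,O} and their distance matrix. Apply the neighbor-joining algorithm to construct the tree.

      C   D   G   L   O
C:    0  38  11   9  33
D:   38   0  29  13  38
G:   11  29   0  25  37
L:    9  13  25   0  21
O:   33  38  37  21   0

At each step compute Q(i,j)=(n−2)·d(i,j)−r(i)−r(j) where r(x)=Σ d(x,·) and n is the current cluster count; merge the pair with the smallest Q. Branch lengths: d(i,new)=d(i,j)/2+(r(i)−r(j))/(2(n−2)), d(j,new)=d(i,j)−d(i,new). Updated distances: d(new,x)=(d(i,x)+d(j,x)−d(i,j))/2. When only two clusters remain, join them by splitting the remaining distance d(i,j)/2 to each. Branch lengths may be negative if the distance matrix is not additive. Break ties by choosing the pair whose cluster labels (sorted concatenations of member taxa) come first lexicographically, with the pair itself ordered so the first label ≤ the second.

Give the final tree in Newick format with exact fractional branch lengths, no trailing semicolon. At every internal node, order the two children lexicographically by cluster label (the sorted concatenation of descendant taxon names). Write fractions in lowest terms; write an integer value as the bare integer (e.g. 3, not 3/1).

((((C:11/3,G:22/3):79/8,O:157/8):27/8,D:119/8):-15/16,L:-15/16)

step 1: merge (C,G) at d=11, Q=-160; branch lengths C→11/3, G→22/3; new cluster CG
  updated: d(CG,D)=28, d(CG,L)=23/2, d(CG,O)=59/2
step 2: merge (CG,O) at d=59/2, Q=-197/2; branch lengths CG→79/8, O→157/8; new cluster CGO
  updated: d(CGO,D)=73/4, d(CGO,L)=3/2
step 3: merge (CGO,D) at d=73/4, Q=-131/4; branch lengths CGO→27/8, D→119/8; new cluster CDGO
  updated: d(CDGO,L)=-15/8
step 4: merge (CDGO,L) at d=-15/8; branch lengths CDGO→-15/16, L→-15/16; new cluster CDGLO
final tree: ((((C:11/3,G:22/3):79/8,O:157/8):27/8,D:119/8):-15/16,L:-15/16)
total length: 455/8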